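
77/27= 2 + 23/27 = 2.85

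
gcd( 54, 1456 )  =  2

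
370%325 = 45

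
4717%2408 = 2309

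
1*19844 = 19844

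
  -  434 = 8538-8972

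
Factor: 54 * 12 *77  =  49896 = 2^3*3^4 * 7^1 * 11^1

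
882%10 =2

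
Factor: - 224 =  - 2^5 * 7^1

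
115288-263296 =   -  148008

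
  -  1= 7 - 8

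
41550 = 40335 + 1215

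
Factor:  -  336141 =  - 3^2*13^3* 17^1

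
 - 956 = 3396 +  - 4352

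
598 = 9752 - 9154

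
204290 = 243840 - 39550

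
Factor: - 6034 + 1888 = - 2^1*3^1*691^1 = -4146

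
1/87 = 1/87 = 0.01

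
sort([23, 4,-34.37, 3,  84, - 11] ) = [ - 34.37 , - 11, 3, 4, 23,  84]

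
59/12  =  4 + 11/12 = 4.92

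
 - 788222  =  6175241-6963463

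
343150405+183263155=526413560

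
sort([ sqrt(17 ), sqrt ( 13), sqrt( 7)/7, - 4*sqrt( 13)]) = [ - 4*sqrt (13), sqrt ( 7 ) /7,sqrt (13),sqrt(17 )] 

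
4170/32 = 130 + 5/16 = 130.31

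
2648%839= 131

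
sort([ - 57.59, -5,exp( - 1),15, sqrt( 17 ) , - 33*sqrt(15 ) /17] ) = [ - 57.59, - 33*sqrt ( 15) /17 , - 5, exp ( - 1 ), sqrt(17), 15 ] 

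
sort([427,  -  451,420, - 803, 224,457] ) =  [ - 803, - 451,224,  420, 427,  457] 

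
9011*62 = 558682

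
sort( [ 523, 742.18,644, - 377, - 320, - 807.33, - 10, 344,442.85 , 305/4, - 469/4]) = [ - 807.33,  -  377  , - 320, - 469/4,  -  10, 305/4, 344, 442.85,523, 644, 742.18 ] 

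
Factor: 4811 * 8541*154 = 6327975654 = 2^1*3^2*7^1 *11^1 * 13^1*17^1*73^1*283^1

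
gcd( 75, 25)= 25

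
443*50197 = 22237271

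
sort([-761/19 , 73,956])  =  [ - 761/19,73, 956]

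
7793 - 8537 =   -  744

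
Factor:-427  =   - 7^1 * 61^1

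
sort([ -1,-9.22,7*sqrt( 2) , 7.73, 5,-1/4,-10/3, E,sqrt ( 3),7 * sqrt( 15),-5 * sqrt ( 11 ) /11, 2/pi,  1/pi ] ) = [ - 9.22,- 10/3,  -  5*sqrt( 11)/11, - 1,-1/4,1/pi , 2/pi, sqrt ( 3),E,5,7.73,7*sqrt(2 ),  7*sqrt( 15) ] 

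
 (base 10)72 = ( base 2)1001000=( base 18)40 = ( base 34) 24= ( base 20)3c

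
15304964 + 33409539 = 48714503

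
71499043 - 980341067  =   - 908842024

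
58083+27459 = 85542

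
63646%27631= 8384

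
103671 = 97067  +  6604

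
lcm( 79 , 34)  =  2686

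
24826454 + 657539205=682365659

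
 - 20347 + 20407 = 60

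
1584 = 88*18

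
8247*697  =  5748159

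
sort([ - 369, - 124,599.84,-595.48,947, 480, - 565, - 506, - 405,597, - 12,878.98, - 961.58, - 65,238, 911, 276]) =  [ - 961.58, - 595.48, - 565, - 506 , - 405, - 369, - 124, - 65, - 12,238, 276, 480,597, 599.84, 878.98,  911,947]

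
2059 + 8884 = 10943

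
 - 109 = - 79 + - 30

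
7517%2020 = 1457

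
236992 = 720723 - 483731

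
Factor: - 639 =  - 3^2*71^1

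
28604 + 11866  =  40470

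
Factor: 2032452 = 2^2 *3^6 * 17^1*41^1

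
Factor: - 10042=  - 2^1 * 5021^1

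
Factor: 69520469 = 2069^1 * 33601^1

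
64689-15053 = 49636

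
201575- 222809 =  - 21234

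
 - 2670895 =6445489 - 9116384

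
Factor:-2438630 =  - 2^1* 5^1*243863^1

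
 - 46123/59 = -46123/59 = - 781.75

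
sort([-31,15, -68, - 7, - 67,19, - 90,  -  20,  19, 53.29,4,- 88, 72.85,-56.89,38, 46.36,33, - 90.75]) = [ - 90.75, - 90, - 88, - 68, - 67, - 56.89, - 31 , - 20 ,-7,4, 15,  19, 19,33,38, 46.36,53.29,72.85 ] 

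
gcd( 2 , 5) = 1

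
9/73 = 9/73= 0.12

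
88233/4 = 22058 + 1/4 = 22058.25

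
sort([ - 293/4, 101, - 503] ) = [ - 503, -293/4, 101 ]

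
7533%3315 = 903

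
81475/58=1404 + 43/58 = 1404.74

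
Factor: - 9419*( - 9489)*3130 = 2^1*3^1*5^1 * 313^1*3163^1*9419^1 = 279749668830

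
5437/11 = 494 + 3/11 = 494.27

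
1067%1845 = 1067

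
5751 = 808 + 4943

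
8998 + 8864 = 17862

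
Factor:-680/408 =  - 3^( - 1 )*5^1 =- 5/3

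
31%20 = 11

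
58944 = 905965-847021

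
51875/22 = 51875/22= 2357.95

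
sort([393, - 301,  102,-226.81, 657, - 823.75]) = [ - 823.75,-301, - 226.81, 102,393, 657 ]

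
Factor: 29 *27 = 3^3*29^1 =783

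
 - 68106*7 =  - 476742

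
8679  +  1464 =10143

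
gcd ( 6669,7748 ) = 13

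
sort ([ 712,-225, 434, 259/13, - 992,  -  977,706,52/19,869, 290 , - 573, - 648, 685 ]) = [ - 992, - 977, - 648, - 573, - 225, 52/19, 259/13, 290, 434, 685, 706,712, 869] 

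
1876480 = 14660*128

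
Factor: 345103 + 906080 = 3^1 * 17^1 * 24533^1 = 1251183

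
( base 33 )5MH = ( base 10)6188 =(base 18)111E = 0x182c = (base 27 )8D5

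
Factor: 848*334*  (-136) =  - 2^8*17^1 *53^1*167^1 = - 38519552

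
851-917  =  -66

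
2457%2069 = 388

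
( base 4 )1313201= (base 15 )23EE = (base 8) 16741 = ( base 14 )2b05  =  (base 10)7649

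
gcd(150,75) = 75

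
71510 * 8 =572080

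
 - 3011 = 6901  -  9912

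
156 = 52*3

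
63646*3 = 190938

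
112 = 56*2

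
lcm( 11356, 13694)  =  465596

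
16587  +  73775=90362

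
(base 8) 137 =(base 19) 50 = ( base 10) 95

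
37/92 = 37/92 = 0.40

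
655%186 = 97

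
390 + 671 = 1061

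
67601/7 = 9657  +  2/7 = 9657.29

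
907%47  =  14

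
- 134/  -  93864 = 67/46932= 0.00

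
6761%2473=1815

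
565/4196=565/4196  =  0.13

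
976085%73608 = 19181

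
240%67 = 39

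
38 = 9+29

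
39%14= 11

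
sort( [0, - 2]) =[ - 2,0]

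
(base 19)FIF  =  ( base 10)5772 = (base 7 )22554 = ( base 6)42420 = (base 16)168C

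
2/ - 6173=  - 1 + 6171/6173 = -0.00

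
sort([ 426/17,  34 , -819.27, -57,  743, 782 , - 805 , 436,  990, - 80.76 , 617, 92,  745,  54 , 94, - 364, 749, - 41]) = [-819.27,-805, - 364, - 80.76 , - 57, - 41, 426/17 , 34, 54, 92,  94, 436, 617 , 743 , 745, 749, 782, 990] 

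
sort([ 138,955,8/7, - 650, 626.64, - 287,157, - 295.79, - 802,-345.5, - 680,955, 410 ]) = [- 802, - 680, - 650,-345.5,- 295.79, - 287,8/7,138,157,410,626.64,955,  955]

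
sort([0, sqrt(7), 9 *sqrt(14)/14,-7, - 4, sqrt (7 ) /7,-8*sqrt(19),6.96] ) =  [ - 8*sqrt(19), - 7, - 4, 0, sqrt ( 7 ) /7, 9*sqrt(14 ) /14 , sqrt(7 ), 6.96 ] 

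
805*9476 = 7628180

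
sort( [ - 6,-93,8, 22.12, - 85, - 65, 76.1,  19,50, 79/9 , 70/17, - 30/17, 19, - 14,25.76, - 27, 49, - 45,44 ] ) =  [- 93, - 85, - 65, - 45, - 27, - 14, - 6,  -  30/17,70/17, 8,79/9,19,  19,22.12,25.76,44 , 49,50,76.1]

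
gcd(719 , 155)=1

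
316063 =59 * 5357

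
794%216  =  146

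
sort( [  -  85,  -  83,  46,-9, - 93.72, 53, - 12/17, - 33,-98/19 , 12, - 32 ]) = [ - 93.72,-85, - 83,-33,- 32, - 9, - 98/19, - 12/17,12, 46,53]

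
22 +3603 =3625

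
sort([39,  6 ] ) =[ 6,39 ]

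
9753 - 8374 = 1379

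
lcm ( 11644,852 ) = 34932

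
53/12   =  53/12 = 4.42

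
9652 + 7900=17552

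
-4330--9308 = 4978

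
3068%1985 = 1083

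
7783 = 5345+2438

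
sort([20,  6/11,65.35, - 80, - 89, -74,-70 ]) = [ - 89 ,-80, - 74, - 70,6/11, 20, 65.35]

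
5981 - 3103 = 2878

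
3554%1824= 1730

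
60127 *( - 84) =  - 5050668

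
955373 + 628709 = 1584082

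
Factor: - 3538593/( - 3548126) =2^( - 1) * 3^3*61^ ( - 1)*127^( - 1) * 229^ ( - 1)*131059^1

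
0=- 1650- - 1650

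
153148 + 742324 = 895472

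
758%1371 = 758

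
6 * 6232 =37392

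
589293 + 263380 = 852673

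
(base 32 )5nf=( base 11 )4458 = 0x16ef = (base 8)13357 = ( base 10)5871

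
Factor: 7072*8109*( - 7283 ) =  - 2^5 *3^2*13^1*17^2 * 53^1*7283^1  =  - 417657093984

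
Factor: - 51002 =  - 2^1 *7^1*3643^1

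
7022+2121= 9143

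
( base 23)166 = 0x2A1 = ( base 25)11n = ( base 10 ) 673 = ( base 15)2ED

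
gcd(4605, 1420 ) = 5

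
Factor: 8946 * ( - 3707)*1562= - 2^2*3^2*7^1 * 11^2*71^2*337^1 = - 51800327964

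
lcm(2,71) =142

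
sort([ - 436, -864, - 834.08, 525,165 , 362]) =[ - 864, - 834.08, - 436, 165, 362,525 ]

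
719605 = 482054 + 237551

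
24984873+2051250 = 27036123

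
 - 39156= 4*(  -  9789)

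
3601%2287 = 1314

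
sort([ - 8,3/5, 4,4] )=[-8, 3/5,4, 4 ]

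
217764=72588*3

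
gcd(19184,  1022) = 2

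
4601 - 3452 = 1149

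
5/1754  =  5/1754 = 0.00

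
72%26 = 20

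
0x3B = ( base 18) 35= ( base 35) 1O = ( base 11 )54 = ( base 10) 59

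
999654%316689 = 49587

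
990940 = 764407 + 226533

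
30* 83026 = 2490780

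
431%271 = 160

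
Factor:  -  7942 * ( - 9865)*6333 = 496176807390 =2^1*3^1 * 5^1 * 11^1*19^2*1973^1*2111^1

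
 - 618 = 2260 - 2878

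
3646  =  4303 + - 657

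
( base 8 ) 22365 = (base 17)1FC9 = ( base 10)9461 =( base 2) 10010011110101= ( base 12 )5585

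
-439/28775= - 439/28775 = -  0.02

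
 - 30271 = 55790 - 86061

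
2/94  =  1/47=0.02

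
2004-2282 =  - 278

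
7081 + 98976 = 106057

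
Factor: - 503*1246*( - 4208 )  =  2^5*7^1*89^1*263^1*503^1 = 2637313504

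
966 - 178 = 788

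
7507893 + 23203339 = 30711232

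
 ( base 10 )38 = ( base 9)42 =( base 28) 1a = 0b100110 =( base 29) 19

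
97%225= 97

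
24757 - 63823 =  - 39066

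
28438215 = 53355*533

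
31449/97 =31449/97= 324.22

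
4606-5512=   -906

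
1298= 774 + 524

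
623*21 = 13083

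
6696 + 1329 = 8025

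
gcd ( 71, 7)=1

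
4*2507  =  10028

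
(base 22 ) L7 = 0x1d5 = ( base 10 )469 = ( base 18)181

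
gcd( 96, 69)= 3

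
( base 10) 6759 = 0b1101001100111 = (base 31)711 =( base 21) F6I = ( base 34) 5sr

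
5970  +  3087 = 9057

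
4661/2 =2330 + 1/2 = 2330.50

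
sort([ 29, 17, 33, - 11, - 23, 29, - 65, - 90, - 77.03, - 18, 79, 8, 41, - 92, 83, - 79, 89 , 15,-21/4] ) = [ - 92, - 90, - 79, - 77.03,-65, - 23, -18,-11,-21/4, 8,15, 17,29,  29, 33, 41,  79,83,89] 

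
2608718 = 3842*679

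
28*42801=1198428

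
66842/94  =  711 + 4/47 = 711.09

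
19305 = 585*33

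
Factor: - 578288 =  - 2^4*47^1*769^1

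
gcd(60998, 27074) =2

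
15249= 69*221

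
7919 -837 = 7082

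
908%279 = 71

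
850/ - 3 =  -850/3 = - 283.33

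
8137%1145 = 122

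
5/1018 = 5/1018 =0.00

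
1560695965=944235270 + 616460695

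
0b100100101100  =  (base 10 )2348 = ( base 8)4454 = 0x92C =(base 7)6563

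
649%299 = 51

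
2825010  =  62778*45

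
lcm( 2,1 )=2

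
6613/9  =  734+7/9 = 734.78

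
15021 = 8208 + 6813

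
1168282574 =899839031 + 268443543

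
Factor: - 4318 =-2^1 * 17^1 * 127^1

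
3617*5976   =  21615192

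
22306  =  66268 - 43962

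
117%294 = 117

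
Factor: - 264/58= -2^2 * 3^1 * 11^1*29^( - 1 ) = -132/29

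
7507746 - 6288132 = 1219614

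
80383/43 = 1869 + 16/43 = 1869.37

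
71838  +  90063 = 161901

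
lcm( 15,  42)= 210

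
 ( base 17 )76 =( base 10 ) 125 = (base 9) 148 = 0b1111101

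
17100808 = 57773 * 296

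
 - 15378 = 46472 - 61850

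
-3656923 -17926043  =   - 21582966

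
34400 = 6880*5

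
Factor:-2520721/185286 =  -2^(-1) * 3^ (-1 )*7^1*41^1 * 8783^1 * 30881^( -1)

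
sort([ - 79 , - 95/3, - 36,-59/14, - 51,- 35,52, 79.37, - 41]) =[ - 79 , - 51, - 41, - 36,-35, - 95/3, - 59/14, 52 , 79.37 ]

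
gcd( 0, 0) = 0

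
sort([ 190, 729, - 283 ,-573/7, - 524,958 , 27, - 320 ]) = [ - 524, - 320,-283, - 573/7, 27 , 190, 729 , 958] 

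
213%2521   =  213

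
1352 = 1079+273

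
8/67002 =4/33501 = 0.00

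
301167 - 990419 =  - 689252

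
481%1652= 481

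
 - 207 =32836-33043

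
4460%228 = 128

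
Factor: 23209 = 23209^1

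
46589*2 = 93178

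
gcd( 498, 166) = 166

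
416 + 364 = 780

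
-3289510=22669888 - 25959398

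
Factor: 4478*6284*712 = 2^6*89^1 * 1571^1 * 2239^1 = 20035503424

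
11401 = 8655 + 2746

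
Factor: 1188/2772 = 3/7  =  3^1*7^( - 1 ) 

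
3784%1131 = 391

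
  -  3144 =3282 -6426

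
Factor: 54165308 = 2^2*31^1 *191^1*2287^1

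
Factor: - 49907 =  - 11^1 *13^1*349^1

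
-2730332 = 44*( - 62053 )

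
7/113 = 7/113 =0.06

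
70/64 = 1 + 3/32 = 1.09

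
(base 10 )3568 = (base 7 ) 13255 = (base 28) 4FC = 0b110111110000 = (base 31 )3m3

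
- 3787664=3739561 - 7527225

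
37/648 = 37/648= 0.06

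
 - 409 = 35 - 444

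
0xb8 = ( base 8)270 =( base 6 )504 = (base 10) 184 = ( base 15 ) c4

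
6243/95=6243/95 = 65.72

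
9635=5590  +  4045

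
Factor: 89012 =2^2 * 7^1 * 11^1 * 17^2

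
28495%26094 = 2401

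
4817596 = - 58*( - 83062 ) 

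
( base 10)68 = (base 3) 2112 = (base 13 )53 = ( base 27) 2E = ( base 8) 104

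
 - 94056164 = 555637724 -649693888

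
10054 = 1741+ 8313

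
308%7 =0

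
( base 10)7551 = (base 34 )6I3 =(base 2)1110101111111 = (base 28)9hj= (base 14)2A75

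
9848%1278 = 902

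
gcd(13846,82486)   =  2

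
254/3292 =127/1646 = 0.08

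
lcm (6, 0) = 0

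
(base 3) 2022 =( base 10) 62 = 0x3E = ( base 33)1t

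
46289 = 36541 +9748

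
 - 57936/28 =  - 2070 + 6/7 = -2069.14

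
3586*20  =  71720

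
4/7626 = 2/3813 = 0.00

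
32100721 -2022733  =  30077988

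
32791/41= 32791/41 = 799.78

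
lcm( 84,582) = 8148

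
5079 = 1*5079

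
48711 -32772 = 15939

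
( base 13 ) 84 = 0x6C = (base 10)108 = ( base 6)300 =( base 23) 4G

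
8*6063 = 48504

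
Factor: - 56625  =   - 3^1*5^3*151^1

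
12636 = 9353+3283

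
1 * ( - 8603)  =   - 8603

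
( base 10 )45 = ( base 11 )41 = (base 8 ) 55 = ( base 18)29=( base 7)63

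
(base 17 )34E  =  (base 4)32311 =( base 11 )793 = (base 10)949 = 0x3b5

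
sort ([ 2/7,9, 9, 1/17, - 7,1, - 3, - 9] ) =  [ - 9, - 7, - 3,1/17 , 2/7 , 1, 9,9]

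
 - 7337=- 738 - 6599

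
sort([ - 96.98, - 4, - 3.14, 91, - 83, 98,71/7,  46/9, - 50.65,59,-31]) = [ - 96.98, - 83, - 50.65 , - 31, -4, - 3.14,  46/9, 71/7, 59 , 91, 98 ] 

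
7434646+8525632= 15960278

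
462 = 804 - 342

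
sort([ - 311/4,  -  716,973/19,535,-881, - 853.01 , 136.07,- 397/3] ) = [ - 881, - 853.01,-716,- 397/3, - 311/4,973/19,136.07,535]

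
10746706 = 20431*526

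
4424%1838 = 748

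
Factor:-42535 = -5^1*47^1*181^1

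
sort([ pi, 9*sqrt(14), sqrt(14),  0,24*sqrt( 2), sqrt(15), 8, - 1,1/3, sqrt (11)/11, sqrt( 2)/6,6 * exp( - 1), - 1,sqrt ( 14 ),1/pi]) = [ - 1, -1,0,sqrt( 2 ) /6,sqrt(11) /11,1/pi, 1/3,6 * exp( - 1 ), pi, sqrt( 14),sqrt(14),sqrt( 15),8, 9*sqrt( 14), 24*sqrt(2 )]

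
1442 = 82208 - 80766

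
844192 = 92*9176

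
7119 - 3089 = 4030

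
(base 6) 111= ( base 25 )1i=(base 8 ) 53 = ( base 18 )27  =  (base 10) 43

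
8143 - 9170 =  - 1027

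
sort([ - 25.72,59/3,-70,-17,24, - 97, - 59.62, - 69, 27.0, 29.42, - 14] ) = [ - 97, - 70, - 69, - 59.62,-25.72, - 17, - 14, 59/3, 24, 27.0, 29.42 ]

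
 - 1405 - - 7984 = 6579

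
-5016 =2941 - 7957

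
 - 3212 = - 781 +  - 2431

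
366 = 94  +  272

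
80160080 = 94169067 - 14008987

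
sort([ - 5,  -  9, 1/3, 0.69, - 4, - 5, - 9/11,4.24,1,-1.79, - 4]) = [-9, - 5, - 5, - 4, - 4, - 1.79, - 9/11,1/3,0.69,  1,4.24 ]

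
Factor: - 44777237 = -31^1*97^1*14891^1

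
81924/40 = 20481/10  =  2048.10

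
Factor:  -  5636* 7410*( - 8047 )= 2^3*3^1* 5^1*13^2 * 19^1 * 619^1 * 1409^1 = 336064929720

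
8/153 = 8/153 = 0.05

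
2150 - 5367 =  - 3217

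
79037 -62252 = 16785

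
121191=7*17313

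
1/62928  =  1/62928 = 0.00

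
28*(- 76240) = - 2134720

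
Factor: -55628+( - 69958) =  - 125586  =  - 2^1*3^2*6977^1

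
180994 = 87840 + 93154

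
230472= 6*38412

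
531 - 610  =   - 79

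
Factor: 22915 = 5^1*4583^1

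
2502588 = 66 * 37918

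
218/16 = 109/8 = 13.62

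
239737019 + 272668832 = 512405851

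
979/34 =979/34 =28.79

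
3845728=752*5114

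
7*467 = 3269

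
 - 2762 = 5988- 8750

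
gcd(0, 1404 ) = 1404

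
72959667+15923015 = 88882682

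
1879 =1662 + 217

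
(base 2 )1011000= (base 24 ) 3G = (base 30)2S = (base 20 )48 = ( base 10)88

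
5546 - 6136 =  - 590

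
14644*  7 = 102508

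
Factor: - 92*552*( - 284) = 2^7*3^1 * 23^2 * 71^1 = 14422656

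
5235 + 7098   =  12333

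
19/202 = 19/202  =  0.09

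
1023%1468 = 1023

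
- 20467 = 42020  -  62487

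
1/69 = 1/69 = 0.01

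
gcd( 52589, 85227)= 1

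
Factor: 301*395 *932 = 2^2*5^1*7^1*43^1*79^1*233^1 = 110810140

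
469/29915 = 469/29915  =  0.02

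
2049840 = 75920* 27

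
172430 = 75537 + 96893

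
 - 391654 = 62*(-6317) 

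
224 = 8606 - 8382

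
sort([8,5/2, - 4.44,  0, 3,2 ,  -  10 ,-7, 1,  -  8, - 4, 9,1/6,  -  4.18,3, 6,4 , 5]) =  [ - 10, - 8,  -  7, - 4.44,-4.18, - 4,0, 1/6,1 , 2,5/2,3, 3,4 , 5,  6, 8, 9]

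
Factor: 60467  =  11^1*23^1*239^1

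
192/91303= 192/91303 = 0.00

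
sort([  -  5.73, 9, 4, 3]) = [  -  5.73, 3, 4,9]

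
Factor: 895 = 5^1 * 179^1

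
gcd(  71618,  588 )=2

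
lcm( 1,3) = 3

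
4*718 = 2872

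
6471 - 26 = 6445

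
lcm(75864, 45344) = 3944928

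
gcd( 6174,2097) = 9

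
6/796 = 3/398 = 0.01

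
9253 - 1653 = 7600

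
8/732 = 2/183 = 0.01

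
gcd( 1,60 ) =1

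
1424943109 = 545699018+879244091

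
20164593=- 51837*( - 389)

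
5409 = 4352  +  1057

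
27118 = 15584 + 11534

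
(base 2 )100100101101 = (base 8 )4455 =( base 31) 2DO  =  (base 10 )2349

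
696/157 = 696/157 = 4.43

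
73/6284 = 73/6284 = 0.01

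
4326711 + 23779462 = 28106173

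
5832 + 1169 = 7001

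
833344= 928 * 898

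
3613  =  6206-2593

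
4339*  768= 3332352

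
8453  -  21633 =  - 13180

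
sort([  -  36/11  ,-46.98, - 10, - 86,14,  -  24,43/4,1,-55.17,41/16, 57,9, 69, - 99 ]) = [- 99, - 86,  -  55.17,-46.98, - 24, - 10, - 36/11,1, 41/16,  9,43/4, 14,57,69] 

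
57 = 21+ 36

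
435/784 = 435/784 = 0.55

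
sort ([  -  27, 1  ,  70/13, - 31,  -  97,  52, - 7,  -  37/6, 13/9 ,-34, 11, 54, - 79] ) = [ - 97, - 79 , - 34,-31, - 27,-7,-37/6 , 1,13/9,70/13,  11, 52, 54 ]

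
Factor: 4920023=4920023^1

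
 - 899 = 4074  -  4973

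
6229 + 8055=14284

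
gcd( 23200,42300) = 100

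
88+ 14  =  102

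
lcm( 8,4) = 8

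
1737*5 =8685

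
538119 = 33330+504789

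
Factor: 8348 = 2^2*2087^1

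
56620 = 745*76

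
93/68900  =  93/68900= 0.00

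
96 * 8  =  768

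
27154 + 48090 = 75244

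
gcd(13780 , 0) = 13780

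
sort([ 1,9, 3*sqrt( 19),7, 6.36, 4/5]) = [ 4/5,1, 6.36,7 , 9,3*sqrt( 19)] 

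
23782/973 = 24+ 430/973 = 24.44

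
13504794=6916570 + 6588224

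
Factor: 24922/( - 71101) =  - 2^1 * 17^1* 97^(  -  1)=-34/97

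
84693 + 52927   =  137620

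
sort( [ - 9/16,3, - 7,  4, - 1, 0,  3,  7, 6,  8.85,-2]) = [ - 7, - 2 ,-1,-9/16,0 , 3,3, 4,6,7 , 8.85]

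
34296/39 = 879  +  5/13 = 879.38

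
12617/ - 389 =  - 12617/389 = - 32.43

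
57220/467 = 122+246/467 =122.53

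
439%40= 39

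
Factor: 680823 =3^2 * 11^1*13^1 * 23^2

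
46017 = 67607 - 21590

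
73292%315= 212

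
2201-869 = 1332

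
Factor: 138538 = 2^1*113^1*613^1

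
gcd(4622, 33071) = 1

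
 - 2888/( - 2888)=1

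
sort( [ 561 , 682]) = [ 561, 682 ]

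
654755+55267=710022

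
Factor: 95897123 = 7^1*19^2*137^1*277^1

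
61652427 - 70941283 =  - 9288856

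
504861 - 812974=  - 308113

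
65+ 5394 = 5459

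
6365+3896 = 10261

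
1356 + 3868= 5224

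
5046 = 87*58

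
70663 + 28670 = 99333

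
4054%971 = 170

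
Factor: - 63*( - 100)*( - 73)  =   -459900 =- 2^2 * 3^2*5^2* 7^1*73^1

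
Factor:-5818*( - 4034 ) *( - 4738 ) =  - 2^3*23^1*103^1*2017^1*2909^1 = - 111199969256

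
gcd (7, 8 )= 1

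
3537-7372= -3835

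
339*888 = 301032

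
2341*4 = 9364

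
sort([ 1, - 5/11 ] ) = [  -  5/11, 1]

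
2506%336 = 154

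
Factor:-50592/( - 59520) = 2^( - 2)*5^(-1 )*17^1   =  17/20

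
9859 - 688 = 9171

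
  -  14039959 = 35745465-49785424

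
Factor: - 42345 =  - 3^2*5^1 *941^1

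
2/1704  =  1/852 = 0.00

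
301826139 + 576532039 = 878358178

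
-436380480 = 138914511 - 575294991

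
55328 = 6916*8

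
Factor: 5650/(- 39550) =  - 7^( -1 ) = - 1/7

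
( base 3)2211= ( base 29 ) 2I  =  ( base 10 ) 76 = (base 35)26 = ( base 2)1001100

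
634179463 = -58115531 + 692294994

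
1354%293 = 182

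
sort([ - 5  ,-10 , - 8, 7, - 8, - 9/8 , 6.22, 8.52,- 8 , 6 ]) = [ - 10,- 8 , - 8,-8,-5,-9/8,6, 6.22 , 7,8.52]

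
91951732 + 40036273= 131988005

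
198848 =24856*8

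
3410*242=825220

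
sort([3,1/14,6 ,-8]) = [-8 , 1/14, 3, 6 ]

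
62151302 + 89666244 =151817546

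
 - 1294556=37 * ( - 34988 )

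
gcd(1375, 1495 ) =5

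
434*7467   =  3240678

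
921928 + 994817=1916745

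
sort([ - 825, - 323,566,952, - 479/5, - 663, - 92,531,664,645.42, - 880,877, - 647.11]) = [-880, - 825,-663,  -  647.11, - 323, - 479/5, - 92, 531,  566,645.42,664, 877,952]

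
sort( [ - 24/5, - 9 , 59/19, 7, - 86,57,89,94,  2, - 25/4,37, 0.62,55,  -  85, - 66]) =[ - 86, - 85, - 66, - 9,-25/4, - 24/5,  0.62, 2, 59/19, 7, 37, 55, 57, 89,  94] 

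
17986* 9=161874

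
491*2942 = 1444522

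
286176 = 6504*44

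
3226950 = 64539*50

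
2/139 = 2/139 = 0.01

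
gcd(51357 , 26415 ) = 3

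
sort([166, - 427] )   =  [ - 427,166] 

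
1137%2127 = 1137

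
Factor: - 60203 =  - 11^1*13^1*421^1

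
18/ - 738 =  - 1 + 40/41  =  - 0.02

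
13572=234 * 58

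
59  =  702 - 643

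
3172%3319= 3172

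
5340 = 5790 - 450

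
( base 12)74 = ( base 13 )6A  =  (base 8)130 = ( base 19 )4c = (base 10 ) 88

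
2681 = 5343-2662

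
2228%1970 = 258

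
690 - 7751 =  - 7061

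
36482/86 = 18241/43 = 424.21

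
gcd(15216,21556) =1268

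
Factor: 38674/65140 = 19337/32570= 2^(- 1 ) * 5^( - 1)*61^1  *  317^1* 3257^(-1 )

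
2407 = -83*( - 29)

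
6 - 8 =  - 2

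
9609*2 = 19218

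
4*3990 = 15960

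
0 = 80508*0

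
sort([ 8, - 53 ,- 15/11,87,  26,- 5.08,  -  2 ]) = [ - 53,-5.08,- 2, - 15/11, 8,26, 87] 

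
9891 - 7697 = 2194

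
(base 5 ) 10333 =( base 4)23032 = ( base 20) 1fi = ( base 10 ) 718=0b1011001110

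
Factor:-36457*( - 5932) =2^2*1483^1*36457^1 =216262924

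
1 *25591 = 25591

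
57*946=53922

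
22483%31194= 22483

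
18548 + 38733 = 57281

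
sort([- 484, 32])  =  [ - 484,32 ]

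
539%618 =539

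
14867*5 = 74335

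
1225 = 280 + 945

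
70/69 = 70/69 =1.01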